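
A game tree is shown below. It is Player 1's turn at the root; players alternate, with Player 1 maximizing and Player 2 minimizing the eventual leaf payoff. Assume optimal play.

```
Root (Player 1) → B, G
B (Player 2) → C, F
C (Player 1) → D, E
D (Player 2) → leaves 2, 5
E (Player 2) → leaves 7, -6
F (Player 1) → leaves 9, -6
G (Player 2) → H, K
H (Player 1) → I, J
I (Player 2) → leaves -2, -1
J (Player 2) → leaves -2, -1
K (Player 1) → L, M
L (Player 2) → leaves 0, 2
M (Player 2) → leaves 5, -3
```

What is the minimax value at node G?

-2

I: min(-2, -1) = -2
J: min(-2, -1) = -2
H: max(-2, -2) = -2
L: min(0, 2) = 0
M: min(5, -3) = -3
K: max(0, -3) = 0
G: min(-2, 0) = -2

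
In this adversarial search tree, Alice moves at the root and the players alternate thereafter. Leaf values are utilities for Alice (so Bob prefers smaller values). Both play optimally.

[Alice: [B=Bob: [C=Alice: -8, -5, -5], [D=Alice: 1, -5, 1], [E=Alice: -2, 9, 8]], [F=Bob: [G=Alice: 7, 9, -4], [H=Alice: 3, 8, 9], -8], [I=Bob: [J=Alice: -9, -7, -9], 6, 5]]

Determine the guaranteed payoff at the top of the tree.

C (Alice): max(-8, -5, -5) = -5
D (Alice): max(1, -5, 1) = 1
E (Alice): max(-2, 9, 8) = 9
B (Bob): min(-5, 1, 9) = -5
G (Alice): max(7, 9, -4) = 9
H (Alice): max(3, 8, 9) = 9
F (Bob): min(9, 9, -8) = -8
J (Alice): max(-9, -7, -9) = -7
I (Bob): min(-7, 6, 5) = -7
Root (Alice): max(-5, -8, -7) = -5

-5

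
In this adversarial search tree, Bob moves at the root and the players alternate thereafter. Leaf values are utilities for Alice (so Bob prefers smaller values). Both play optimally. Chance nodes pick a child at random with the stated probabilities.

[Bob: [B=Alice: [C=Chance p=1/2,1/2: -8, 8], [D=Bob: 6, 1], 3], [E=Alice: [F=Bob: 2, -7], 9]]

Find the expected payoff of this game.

C (Chance): 1/2·-8 + 1/2·8 = 0
D (Bob): min(6, 1) = 1
B (Alice): max(0, 1, 3) = 3
F (Bob): min(2, -7) = -7
E (Alice): max(-7, 9) = 9
Root (Bob): min(3, 9) = 3

3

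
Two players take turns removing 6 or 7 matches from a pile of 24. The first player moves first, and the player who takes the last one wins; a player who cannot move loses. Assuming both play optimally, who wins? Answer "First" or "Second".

First

Mark each pile size as W (mover wins) or L (mover loses):
i:   0  1  2  3  4  5  6  7  8  9 10 11 12 13 14 15 16 17 18 19 20 21 22 23 24
     L  L  L  L  L  L  W  W  W  W  W  W  W  L  L  L  L  L  L  W  W  W  W  W  W
Position 24 is W, so the first player wins.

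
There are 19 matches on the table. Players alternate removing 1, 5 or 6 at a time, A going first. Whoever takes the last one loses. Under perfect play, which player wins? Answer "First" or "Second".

First

W/L table (W = player to move can force a win):
i:   0  1  2  3  4  5  6  7  8  9 10 11 12 13 14 15 16 17 18 19
     W  L  W  L  W  L  W  W  W  W  W  W  L  W  L  W  L  W  W  W
Position 19 is W, so the first player wins.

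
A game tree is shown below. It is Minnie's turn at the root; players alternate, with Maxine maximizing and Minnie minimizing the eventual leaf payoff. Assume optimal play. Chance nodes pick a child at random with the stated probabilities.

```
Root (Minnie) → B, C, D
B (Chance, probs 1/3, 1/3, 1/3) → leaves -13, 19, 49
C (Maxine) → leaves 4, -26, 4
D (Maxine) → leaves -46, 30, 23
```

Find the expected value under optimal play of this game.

B (Chance): 1/3·-13 + 1/3·19 + 1/3·49 = 18.33
C (Maxine): max(4, -26, 4) = 4
D (Maxine): max(-46, 30, 23) = 30
Root (Minnie): min(18.33, 4, 30) = 4

4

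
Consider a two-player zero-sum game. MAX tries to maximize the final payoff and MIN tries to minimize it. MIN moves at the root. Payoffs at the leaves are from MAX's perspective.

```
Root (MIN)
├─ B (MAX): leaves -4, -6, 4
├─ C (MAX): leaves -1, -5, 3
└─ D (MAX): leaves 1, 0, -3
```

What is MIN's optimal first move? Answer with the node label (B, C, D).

D

B (MAX): max(-4, -6, 4) = 4
C (MAX): max(-1, -5, 3) = 3
D (MAX): max(1, 0, -3) = 1
Root (MIN): min(4, 3, 1) = 1
MIN picks the child with the lowest value: D (value 1).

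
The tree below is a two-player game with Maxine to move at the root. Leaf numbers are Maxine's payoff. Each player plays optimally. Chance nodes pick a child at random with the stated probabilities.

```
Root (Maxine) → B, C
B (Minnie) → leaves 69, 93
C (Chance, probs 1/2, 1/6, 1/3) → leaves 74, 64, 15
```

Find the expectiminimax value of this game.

B (Minnie): min(69, 93) = 69
C (Chance): 1/2·74 + 1/6·64 + 1/3·15 = 52.67
Root (Maxine): max(69, 52.67) = 69

69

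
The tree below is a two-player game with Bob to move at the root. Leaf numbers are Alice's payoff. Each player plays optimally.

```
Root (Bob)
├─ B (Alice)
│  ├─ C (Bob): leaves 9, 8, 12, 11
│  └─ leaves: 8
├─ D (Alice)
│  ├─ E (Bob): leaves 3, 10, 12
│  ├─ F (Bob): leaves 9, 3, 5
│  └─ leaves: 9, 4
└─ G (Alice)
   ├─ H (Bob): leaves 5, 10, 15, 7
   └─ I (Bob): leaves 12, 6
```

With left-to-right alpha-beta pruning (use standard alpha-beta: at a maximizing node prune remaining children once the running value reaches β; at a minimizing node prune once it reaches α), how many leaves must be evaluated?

C [α=-∞,β=+∞]: v=8
B [α=-∞,β=+∞]: v=8
E [α=-∞,β=8]: v=3
F [α=3,β=8]: v=3 after child 2 ≤ α → α-cutoff, skip 1
D [α=-∞,β=8]: v=9 after child 3 ≥ β → β-cutoff, skip 1
H [α=-∞,β=8]: v=5
I [α=5,β=8]: v=6
G [α=-∞,β=8]: v=6
Root [α=-∞,β=+∞]: v=6
Leaves evaluated: 17 of 19.

17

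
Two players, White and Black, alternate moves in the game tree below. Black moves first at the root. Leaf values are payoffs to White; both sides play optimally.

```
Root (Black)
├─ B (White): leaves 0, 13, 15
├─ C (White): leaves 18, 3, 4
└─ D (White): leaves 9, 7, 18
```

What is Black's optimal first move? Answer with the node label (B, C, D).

B (White): max(0, 13, 15) = 15
C (White): max(18, 3, 4) = 18
D (White): max(9, 7, 18) = 18
Root (Black): min(15, 18, 18) = 15
Black picks the child with the lowest value: B (value 15).

B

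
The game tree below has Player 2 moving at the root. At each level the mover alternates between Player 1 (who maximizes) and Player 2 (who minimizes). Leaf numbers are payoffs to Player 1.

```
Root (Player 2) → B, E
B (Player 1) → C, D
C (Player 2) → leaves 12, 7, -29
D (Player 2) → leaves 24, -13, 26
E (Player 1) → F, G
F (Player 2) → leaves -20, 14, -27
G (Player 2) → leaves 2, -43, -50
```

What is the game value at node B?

-13

C: min(12, 7, -29) = -29
D: min(24, -13, 26) = -13
B: max(-29, -13) = -13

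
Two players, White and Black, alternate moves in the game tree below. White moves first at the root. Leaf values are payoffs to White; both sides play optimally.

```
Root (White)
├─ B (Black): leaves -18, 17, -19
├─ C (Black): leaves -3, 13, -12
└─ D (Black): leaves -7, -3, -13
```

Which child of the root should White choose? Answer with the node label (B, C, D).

C

B (Black): min(-18, 17, -19) = -19
C (Black): min(-3, 13, -12) = -12
D (Black): min(-7, -3, -13) = -13
Root (White): max(-19, -12, -13) = -12
White picks the child with the highest value: C (value -12).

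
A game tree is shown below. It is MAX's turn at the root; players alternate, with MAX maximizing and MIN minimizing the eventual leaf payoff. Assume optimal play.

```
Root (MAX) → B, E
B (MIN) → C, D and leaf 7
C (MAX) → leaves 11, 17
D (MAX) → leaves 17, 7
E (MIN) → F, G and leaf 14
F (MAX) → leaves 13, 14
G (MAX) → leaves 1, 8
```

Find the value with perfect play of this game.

C (MAX): max(11, 17) = 17
D (MAX): max(17, 7) = 17
B (MIN): min(17, 17, 7) = 7
F (MAX): max(13, 14) = 14
G (MAX): max(1, 8) = 8
E (MIN): min(14, 8, 14) = 8
Root (MAX): max(7, 8) = 8

8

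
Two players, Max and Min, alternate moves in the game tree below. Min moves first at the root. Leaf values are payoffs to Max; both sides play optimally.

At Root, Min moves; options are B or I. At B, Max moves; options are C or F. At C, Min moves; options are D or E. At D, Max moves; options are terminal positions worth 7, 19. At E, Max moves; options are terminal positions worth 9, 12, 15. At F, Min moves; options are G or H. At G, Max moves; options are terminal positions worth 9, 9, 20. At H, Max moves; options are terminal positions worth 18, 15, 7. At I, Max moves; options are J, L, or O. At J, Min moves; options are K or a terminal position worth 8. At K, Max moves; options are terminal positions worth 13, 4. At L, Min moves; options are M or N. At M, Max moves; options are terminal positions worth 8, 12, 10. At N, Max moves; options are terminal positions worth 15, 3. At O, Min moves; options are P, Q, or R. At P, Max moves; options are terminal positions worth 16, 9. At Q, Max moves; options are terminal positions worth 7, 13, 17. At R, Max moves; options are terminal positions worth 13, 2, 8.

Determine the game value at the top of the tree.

13

D (Max): max(7, 19) = 19
E (Max): max(9, 12, 15) = 15
C (Min): min(19, 15) = 15
G (Max): max(9, 9, 20) = 20
H (Max): max(18, 15, 7) = 18
F (Min): min(20, 18) = 18
B (Max): max(15, 18) = 18
K (Max): max(13, 4) = 13
J (Min): min(13, 8) = 8
M (Max): max(8, 12, 10) = 12
N (Max): max(15, 3) = 15
L (Min): min(12, 15) = 12
P (Max): max(16, 9) = 16
Q (Max): max(7, 13, 17) = 17
R (Max): max(13, 2, 8) = 13
O (Min): min(16, 17, 13) = 13
I (Max): max(8, 12, 13) = 13
Root (Min): min(18, 13) = 13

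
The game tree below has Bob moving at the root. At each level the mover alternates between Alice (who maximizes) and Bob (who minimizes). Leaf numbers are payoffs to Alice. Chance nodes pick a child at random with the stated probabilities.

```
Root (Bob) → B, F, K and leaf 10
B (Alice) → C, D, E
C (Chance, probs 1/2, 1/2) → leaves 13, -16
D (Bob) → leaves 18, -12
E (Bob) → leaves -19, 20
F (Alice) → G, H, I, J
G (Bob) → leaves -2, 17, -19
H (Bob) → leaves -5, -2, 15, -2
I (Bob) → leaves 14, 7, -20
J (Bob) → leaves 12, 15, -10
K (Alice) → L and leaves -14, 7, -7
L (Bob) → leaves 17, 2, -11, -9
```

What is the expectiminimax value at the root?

-5

C (Chance): 1/2·13 + 1/2·-16 = -1.5
D (Bob): min(18, -12) = -12
E (Bob): min(-19, 20) = -19
B (Alice): max(-1.5, -12, -19) = -1.5
G (Bob): min(-2, 17, -19) = -19
H (Bob): min(-5, -2, 15, -2) = -5
I (Bob): min(14, 7, -20) = -20
J (Bob): min(12, 15, -10) = -10
F (Alice): max(-19, -5, -20, -10) = -5
L (Bob): min(17, 2, -11, -9) = -11
K (Alice): max(-11, -14, 7, -7) = 7
Root (Bob): min(-1.5, -5, 7, 10) = -5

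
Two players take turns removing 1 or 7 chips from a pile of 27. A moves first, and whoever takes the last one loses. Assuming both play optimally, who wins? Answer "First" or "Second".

i:   0  1  2  3  4  5  6  7  8  9 10 11 12 13 14 15 16 17 18 19 20 21 22 23 24 25 26 27
     W  L  W  L  W  L  W  L  W  L  W  L  W  L  W  L  W  L  W  L  W  L  W  L  W  L  W  L
Position 27 is L, so the second player wins.

Second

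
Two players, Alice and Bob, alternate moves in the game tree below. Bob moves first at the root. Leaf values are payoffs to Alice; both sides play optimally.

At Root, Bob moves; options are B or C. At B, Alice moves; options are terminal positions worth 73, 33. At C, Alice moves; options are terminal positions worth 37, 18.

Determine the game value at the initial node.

37

B (Alice): max(73, 33) = 73
C (Alice): max(37, 18) = 37
Root (Bob): min(73, 37) = 37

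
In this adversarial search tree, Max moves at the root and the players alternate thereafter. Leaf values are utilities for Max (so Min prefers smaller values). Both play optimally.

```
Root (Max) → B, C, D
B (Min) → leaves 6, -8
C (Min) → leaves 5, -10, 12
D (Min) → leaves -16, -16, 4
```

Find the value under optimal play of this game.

B (Min): min(6, -8) = -8
C (Min): min(5, -10, 12) = -10
D (Min): min(-16, -16, 4) = -16
Root (Max): max(-8, -10, -16) = -8

-8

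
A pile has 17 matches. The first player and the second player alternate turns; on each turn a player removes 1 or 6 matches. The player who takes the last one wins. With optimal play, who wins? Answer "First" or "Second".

First

Mark each pile size as W (mover wins) or L (mover loses):
i:   0  1  2  3  4  5  6  7  8  9 10 11 12 13 14 15 16 17
     L  W  L  W  L  W  W  L  W  L  W  L  W  W  L  W  L  W
Position 17 is W, so the first player wins.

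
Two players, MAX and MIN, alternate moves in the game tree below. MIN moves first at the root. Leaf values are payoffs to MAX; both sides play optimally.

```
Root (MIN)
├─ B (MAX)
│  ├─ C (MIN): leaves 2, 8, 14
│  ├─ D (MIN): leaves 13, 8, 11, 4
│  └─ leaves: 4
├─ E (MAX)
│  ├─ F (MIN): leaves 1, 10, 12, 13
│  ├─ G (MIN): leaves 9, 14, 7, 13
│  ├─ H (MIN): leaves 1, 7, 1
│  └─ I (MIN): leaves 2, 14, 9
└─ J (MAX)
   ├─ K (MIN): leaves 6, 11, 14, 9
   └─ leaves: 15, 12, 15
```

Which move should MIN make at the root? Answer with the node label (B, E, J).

C (MIN): min(2, 8, 14) = 2
D (MIN): min(13, 8, 11, 4) = 4
B (MAX): max(2, 4, 4) = 4
F (MIN): min(1, 10, 12, 13) = 1
G (MIN): min(9, 14, 7, 13) = 7
H (MIN): min(1, 7, 1) = 1
I (MIN): min(2, 14, 9) = 2
E (MAX): max(1, 7, 1, 2) = 7
K (MIN): min(6, 11, 14, 9) = 6
J (MAX): max(6, 15, 12, 15) = 15
Root (MIN): min(4, 7, 15) = 4
MIN picks the child with the lowest value: B (value 4).

B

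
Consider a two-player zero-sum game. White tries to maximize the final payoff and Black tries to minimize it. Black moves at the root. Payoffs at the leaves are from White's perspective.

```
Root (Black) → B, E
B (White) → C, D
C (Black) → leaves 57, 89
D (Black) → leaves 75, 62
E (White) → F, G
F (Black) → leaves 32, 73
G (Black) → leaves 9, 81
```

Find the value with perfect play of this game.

C (Black): min(57, 89) = 57
D (Black): min(75, 62) = 62
B (White): max(57, 62) = 62
F (Black): min(32, 73) = 32
G (Black): min(9, 81) = 9
E (White): max(32, 9) = 32
Root (Black): min(62, 32) = 32

32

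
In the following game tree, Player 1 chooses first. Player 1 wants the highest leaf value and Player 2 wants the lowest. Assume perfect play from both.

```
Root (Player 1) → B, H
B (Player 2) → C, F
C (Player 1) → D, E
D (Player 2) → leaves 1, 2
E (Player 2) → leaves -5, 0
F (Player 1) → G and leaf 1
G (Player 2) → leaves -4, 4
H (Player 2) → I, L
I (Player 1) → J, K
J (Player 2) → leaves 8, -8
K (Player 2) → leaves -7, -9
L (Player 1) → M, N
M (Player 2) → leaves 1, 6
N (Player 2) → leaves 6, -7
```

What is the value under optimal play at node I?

J: min(8, -8) = -8
K: min(-7, -9) = -9
I: max(-8, -9) = -8

-8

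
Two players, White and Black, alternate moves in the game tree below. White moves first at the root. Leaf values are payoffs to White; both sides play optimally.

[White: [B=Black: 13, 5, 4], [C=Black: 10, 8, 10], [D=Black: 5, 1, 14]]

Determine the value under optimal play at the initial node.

B (Black): min(13, 5, 4) = 4
C (Black): min(10, 8, 10) = 8
D (Black): min(5, 1, 14) = 1
Root (White): max(4, 8, 1) = 8

8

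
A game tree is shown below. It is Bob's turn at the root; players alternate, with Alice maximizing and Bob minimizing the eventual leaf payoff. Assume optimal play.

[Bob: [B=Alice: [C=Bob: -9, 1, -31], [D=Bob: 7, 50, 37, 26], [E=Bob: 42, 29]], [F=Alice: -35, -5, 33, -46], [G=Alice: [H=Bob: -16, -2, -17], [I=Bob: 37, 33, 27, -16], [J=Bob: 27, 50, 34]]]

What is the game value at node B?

29

C: min(-9, 1, -31) = -31
D: min(7, 50, 37, 26) = 7
E: min(42, 29) = 29
B: max(-31, 7, 29) = 29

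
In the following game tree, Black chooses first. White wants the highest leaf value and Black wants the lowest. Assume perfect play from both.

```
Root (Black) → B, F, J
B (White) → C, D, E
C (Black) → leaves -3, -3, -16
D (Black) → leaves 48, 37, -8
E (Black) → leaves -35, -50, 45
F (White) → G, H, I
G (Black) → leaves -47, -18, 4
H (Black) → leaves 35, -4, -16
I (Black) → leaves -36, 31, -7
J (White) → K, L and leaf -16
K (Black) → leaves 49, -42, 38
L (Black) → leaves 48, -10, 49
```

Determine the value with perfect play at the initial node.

C (Black): min(-3, -3, -16) = -16
D (Black): min(48, 37, -8) = -8
E (Black): min(-35, -50, 45) = -50
B (White): max(-16, -8, -50) = -8
G (Black): min(-47, -18, 4) = -47
H (Black): min(35, -4, -16) = -16
I (Black): min(-36, 31, -7) = -36
F (White): max(-47, -16, -36) = -16
K (Black): min(49, -42, 38) = -42
L (Black): min(48, -10, 49) = -10
J (White): max(-42, -10, -16) = -10
Root (Black): min(-8, -16, -10) = -16

-16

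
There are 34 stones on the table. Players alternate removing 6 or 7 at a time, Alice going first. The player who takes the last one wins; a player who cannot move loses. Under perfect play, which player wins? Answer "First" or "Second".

First

W/L table (W = player to move can force a win):
i:   0  1  2  3  4  5  6  7  8  9 10 11 12 13 14 15 16 17 18 19 20 21 22 23 24 25 26 27 28 29 30 31 32 33 34
     L  L  L  L  L  L  W  W  W  W  W  W  W  L  L  L  L  L  L  W  W  W  W  W  W  W  L  L  L  L  L  L  W  W  W
Position 34 is W, so the first player wins.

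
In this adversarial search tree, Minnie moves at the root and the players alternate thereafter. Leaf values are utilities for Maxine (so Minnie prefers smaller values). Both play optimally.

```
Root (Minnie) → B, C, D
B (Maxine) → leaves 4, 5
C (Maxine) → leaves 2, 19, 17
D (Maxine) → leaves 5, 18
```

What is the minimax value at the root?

B (Maxine): max(4, 5) = 5
C (Maxine): max(2, 19, 17) = 19
D (Maxine): max(5, 18) = 18
Root (Minnie): min(5, 19, 18) = 5

5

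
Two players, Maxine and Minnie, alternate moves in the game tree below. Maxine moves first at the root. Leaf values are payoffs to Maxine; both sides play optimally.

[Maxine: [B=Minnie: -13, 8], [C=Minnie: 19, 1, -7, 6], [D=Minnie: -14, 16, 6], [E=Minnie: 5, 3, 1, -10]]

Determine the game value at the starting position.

-7

B (Minnie): min(-13, 8) = -13
C (Minnie): min(19, 1, -7, 6) = -7
D (Minnie): min(-14, 16, 6) = -14
E (Minnie): min(5, 3, 1, -10) = -10
Root (Maxine): max(-13, -7, -14, -10) = -7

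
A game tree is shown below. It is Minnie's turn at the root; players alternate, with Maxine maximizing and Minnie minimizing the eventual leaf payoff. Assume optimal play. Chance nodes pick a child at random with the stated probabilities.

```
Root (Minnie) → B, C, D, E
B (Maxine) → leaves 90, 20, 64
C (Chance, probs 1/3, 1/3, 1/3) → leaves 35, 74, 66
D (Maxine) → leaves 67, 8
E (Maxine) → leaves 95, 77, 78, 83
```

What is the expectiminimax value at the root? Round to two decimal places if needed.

58.33

B (Maxine): max(90, 20, 64) = 90
C (Chance): 1/3·35 + 1/3·74 + 1/3·66 = 58.33
D (Maxine): max(67, 8) = 67
E (Maxine): max(95, 77, 78, 83) = 95
Root (Minnie): min(90, 58.33, 67, 95) = 58.33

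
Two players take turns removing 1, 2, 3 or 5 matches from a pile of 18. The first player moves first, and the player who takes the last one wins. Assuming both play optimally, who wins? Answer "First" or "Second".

First

i:   0  1  2  3  4  5  6  7  8  9 10 11 12 13 14 15 16 17 18
     L  W  W  W  L  W  W  W  L  W  W  W  L  W  W  W  L  W  W
Position 18 is W, so the first player wins.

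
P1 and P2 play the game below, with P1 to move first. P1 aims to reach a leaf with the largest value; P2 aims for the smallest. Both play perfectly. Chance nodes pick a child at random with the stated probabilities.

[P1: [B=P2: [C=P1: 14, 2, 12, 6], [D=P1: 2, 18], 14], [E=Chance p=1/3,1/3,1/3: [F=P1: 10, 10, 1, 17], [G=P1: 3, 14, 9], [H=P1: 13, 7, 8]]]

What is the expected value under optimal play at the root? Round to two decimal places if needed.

C (P1): max(14, 2, 12, 6) = 14
D (P1): max(2, 18) = 18
B (P2): min(14, 18, 14) = 14
F (P1): max(10, 10, 1, 17) = 17
G (P1): max(3, 14, 9) = 14
H (P1): max(13, 7, 8) = 13
E (Chance): 1/3·17 + 1/3·14 + 1/3·13 = 14.67
Root (P1): max(14, 14.67) = 14.67

14.67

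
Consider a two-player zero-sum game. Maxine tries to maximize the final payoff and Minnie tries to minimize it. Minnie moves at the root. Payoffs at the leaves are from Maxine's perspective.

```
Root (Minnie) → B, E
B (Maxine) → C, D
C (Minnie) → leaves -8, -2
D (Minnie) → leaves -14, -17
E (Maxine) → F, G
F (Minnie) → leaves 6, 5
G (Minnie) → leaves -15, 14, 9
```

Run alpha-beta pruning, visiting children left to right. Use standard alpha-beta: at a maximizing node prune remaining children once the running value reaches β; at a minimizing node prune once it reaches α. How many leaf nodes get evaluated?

C [α=-∞,β=+∞]: v=-8
D [α=-8,β=+∞]: v=-14 after child 1 ≤ α → α-cutoff, skip 1
B [α=-∞,β=+∞]: v=-8
F [α=-∞,β=-8]: v=5
E [α=-∞,β=-8]: v=5 after child 1 ≥ β → β-cutoff, skip 1
Root [α=-∞,β=+∞]: v=-8
Leaves evaluated: 5 of 9.

5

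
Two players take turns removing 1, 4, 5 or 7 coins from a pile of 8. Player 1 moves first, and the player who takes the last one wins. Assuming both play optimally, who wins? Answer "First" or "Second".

Second

Mark each pile size as W (mover wins) or L (mover loses):
i:   0  1  2  3  4  5  6  7  8
     L  W  L  W  W  W  W  W  L
Position 8 is L, so the second player wins.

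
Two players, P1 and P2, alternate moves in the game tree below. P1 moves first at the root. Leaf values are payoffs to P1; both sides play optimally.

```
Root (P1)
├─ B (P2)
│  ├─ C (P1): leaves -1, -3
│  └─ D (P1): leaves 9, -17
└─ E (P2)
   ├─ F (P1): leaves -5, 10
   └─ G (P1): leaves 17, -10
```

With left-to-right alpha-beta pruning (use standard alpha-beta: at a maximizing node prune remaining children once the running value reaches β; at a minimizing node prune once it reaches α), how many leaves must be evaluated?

C [α=-∞,β=+∞]: v=-1
D [α=-∞,β=-1]: v=9 after child 1 ≥ β → β-cutoff, skip 1
B [α=-∞,β=+∞]: v=-1
F [α=-1,β=+∞]: v=10
G [α=-1,β=10]: v=17 after child 1 ≥ β → β-cutoff, skip 1
E [α=-1,β=+∞]: v=10
Root [α=-∞,β=+∞]: v=10
Leaves evaluated: 6 of 8.

6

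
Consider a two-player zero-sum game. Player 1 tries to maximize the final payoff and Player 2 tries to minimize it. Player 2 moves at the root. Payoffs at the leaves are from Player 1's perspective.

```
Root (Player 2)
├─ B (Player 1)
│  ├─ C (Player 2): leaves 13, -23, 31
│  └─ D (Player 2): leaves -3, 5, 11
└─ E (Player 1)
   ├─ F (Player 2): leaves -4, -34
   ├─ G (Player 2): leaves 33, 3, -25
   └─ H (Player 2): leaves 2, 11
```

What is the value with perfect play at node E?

2

F: min(-4, -34) = -34
G: min(33, 3, -25) = -25
H: min(2, 11) = 2
E: max(-34, -25, 2) = 2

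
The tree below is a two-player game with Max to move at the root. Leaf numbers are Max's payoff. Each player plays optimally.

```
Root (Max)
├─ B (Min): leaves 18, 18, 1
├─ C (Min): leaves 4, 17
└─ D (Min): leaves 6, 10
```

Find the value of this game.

6

B (Min): min(18, 18, 1) = 1
C (Min): min(4, 17) = 4
D (Min): min(6, 10) = 6
Root (Max): max(1, 4, 6) = 6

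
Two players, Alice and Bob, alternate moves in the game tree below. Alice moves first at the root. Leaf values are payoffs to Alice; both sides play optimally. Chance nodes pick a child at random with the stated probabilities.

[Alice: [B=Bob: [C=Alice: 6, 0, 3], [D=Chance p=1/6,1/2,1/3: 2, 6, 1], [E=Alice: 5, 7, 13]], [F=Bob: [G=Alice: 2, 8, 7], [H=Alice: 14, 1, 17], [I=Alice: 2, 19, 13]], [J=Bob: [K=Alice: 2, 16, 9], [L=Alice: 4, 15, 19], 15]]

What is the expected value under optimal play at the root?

15

C (Alice): max(6, 0, 3) = 6
D (Chance): 1/6·2 + 1/2·6 + 1/3·1 = 3.67
E (Alice): max(5, 7, 13) = 13
B (Bob): min(6, 3.67, 13) = 3.67
G (Alice): max(2, 8, 7) = 8
H (Alice): max(14, 1, 17) = 17
I (Alice): max(2, 19, 13) = 19
F (Bob): min(8, 17, 19) = 8
K (Alice): max(2, 16, 9) = 16
L (Alice): max(4, 15, 19) = 19
J (Bob): min(16, 19, 15) = 15
Root (Alice): max(3.67, 8, 15) = 15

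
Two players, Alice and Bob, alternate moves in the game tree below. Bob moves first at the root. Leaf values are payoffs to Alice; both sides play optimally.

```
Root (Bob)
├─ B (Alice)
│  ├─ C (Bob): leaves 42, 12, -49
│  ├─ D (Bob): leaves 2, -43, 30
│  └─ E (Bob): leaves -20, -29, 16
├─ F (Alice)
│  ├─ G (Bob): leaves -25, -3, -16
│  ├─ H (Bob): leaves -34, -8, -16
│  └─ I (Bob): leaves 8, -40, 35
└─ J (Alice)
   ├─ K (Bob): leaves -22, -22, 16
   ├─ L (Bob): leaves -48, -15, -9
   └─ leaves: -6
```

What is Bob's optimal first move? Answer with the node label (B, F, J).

B

C (Bob): min(42, 12, -49) = -49
D (Bob): min(2, -43, 30) = -43
E (Bob): min(-20, -29, 16) = -29
B (Alice): max(-49, -43, -29) = -29
G (Bob): min(-25, -3, -16) = -25
H (Bob): min(-34, -8, -16) = -34
I (Bob): min(8, -40, 35) = -40
F (Alice): max(-25, -34, -40) = -25
K (Bob): min(-22, -22, 16) = -22
L (Bob): min(-48, -15, -9) = -48
J (Alice): max(-22, -48, -6) = -6
Root (Bob): min(-29, -25, -6) = -29
Bob picks the child with the lowest value: B (value -29).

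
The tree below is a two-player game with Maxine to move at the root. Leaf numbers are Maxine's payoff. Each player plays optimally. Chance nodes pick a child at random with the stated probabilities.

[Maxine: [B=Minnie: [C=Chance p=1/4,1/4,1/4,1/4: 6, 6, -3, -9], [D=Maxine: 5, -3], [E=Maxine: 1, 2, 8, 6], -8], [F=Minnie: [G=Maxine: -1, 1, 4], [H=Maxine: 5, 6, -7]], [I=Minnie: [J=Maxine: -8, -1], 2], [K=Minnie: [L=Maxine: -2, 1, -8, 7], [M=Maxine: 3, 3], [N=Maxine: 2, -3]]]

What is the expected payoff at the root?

4

C (Chance): 1/4·6 + 1/4·6 + 1/4·-3 + 1/4·-9 = 0
D (Maxine): max(5, -3) = 5
E (Maxine): max(1, 2, 8, 6) = 8
B (Minnie): min(0, 5, 8, -8) = -8
G (Maxine): max(-1, 1, 4) = 4
H (Maxine): max(5, 6, -7) = 6
F (Minnie): min(4, 6) = 4
J (Maxine): max(-8, -1) = -1
I (Minnie): min(-1, 2) = -1
L (Maxine): max(-2, 1, -8, 7) = 7
M (Maxine): max(3, 3) = 3
N (Maxine): max(2, -3) = 2
K (Minnie): min(7, 3, 2) = 2
Root (Maxine): max(-8, 4, -1, 2) = 4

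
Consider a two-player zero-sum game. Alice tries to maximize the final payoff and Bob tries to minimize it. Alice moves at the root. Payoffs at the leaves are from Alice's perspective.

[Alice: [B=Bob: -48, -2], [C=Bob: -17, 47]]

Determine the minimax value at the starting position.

B (Bob): min(-48, -2) = -48
C (Bob): min(-17, 47) = -17
Root (Alice): max(-48, -17) = -17

-17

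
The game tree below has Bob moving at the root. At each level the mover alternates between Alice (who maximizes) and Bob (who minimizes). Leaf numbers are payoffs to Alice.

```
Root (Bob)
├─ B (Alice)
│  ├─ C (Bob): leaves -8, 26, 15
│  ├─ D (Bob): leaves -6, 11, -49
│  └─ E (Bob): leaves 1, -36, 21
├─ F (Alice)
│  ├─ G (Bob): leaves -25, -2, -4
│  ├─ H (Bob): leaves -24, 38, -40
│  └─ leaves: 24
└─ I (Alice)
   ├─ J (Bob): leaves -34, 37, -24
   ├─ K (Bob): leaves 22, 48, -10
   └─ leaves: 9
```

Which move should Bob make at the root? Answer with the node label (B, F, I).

B

C (Bob): min(-8, 26, 15) = -8
D (Bob): min(-6, 11, -49) = -49
E (Bob): min(1, -36, 21) = -36
B (Alice): max(-8, -49, -36) = -8
G (Bob): min(-25, -2, -4) = -25
H (Bob): min(-24, 38, -40) = -40
F (Alice): max(-25, -40, 24) = 24
J (Bob): min(-34, 37, -24) = -34
K (Bob): min(22, 48, -10) = -10
I (Alice): max(-34, -10, 9) = 9
Root (Bob): min(-8, 24, 9) = -8
Bob picks the child with the lowest value: B (value -8).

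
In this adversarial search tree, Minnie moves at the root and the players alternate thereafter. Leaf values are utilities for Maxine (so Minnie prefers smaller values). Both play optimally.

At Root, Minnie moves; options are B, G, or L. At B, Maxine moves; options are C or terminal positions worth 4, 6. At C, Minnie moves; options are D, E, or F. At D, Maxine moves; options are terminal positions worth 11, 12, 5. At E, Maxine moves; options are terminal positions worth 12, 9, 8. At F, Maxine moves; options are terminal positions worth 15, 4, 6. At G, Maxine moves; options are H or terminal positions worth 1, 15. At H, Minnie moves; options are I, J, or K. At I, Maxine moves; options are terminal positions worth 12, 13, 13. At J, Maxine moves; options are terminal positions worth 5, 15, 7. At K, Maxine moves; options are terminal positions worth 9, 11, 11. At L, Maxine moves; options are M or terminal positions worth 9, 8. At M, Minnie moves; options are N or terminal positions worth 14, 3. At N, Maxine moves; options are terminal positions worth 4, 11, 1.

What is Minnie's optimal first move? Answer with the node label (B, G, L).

D (Maxine): max(11, 12, 5) = 12
E (Maxine): max(12, 9, 8) = 12
F (Maxine): max(15, 4, 6) = 15
C (Minnie): min(12, 12, 15) = 12
B (Maxine): max(12, 4, 6) = 12
I (Maxine): max(12, 13, 13) = 13
J (Maxine): max(5, 15, 7) = 15
K (Maxine): max(9, 11, 11) = 11
H (Minnie): min(13, 15, 11) = 11
G (Maxine): max(11, 1, 15) = 15
N (Maxine): max(4, 11, 1) = 11
M (Minnie): min(11, 14, 3) = 3
L (Maxine): max(3, 9, 8) = 9
Root (Minnie): min(12, 15, 9) = 9
Minnie picks the child with the lowest value: L (value 9).

L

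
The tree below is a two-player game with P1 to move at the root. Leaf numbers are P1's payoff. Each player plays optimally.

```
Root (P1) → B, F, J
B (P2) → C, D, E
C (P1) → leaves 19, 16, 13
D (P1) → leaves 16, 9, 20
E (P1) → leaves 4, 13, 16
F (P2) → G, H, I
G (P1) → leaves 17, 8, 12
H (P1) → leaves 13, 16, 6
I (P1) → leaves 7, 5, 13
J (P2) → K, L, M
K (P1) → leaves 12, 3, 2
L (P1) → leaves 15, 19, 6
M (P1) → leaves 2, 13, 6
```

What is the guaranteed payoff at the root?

16

C (P1): max(19, 16, 13) = 19
D (P1): max(16, 9, 20) = 20
E (P1): max(4, 13, 16) = 16
B (P2): min(19, 20, 16) = 16
G (P1): max(17, 8, 12) = 17
H (P1): max(13, 16, 6) = 16
I (P1): max(7, 5, 13) = 13
F (P2): min(17, 16, 13) = 13
K (P1): max(12, 3, 2) = 12
L (P1): max(15, 19, 6) = 19
M (P1): max(2, 13, 6) = 13
J (P2): min(12, 19, 13) = 12
Root (P1): max(16, 13, 12) = 16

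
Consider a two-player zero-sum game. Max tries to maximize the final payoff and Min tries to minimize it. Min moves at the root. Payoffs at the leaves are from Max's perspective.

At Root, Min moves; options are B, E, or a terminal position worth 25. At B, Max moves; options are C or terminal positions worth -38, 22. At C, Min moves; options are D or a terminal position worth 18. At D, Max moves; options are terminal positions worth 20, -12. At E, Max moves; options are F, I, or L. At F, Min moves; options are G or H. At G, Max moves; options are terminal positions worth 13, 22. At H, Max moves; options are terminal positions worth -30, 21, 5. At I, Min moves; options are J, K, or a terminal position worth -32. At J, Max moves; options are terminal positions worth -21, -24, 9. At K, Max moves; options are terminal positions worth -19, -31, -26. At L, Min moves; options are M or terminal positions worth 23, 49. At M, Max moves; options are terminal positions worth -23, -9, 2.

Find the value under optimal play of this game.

21

D (Max): max(20, -12) = 20
C (Min): min(20, 18) = 18
B (Max): max(18, -38, 22) = 22
G (Max): max(13, 22) = 22
H (Max): max(-30, 21, 5) = 21
F (Min): min(22, 21) = 21
J (Max): max(-21, -24, 9) = 9
K (Max): max(-19, -31, -26) = -19
I (Min): min(9, -19, -32) = -32
M (Max): max(-23, -9, 2) = 2
L (Min): min(2, 23, 49) = 2
E (Max): max(21, -32, 2) = 21
Root (Min): min(22, 21, 25) = 21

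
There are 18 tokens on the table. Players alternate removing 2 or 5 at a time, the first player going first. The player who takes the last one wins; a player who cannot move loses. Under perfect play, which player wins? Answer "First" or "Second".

Compute winning (W) and losing (L) positions by backward induction:
i:   0  1  2  3  4  5  6  7  8  9 10 11 12 13 14 15 16 17 18
     L  L  W  W  L  W  W  L  L  W  W  L  W  W  L  L  W  W  L
Position 18 is L, so the second player wins.

Second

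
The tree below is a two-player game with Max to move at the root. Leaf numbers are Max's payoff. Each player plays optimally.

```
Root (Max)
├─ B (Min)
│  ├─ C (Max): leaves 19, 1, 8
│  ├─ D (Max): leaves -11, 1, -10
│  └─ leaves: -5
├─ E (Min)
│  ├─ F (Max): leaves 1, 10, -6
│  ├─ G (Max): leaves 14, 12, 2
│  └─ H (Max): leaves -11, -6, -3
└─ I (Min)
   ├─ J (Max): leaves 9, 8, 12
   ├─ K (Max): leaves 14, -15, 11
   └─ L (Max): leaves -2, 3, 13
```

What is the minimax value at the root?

12

C (Max): max(19, 1, 8) = 19
D (Max): max(-11, 1, -10) = 1
B (Min): min(19, 1, -5) = -5
F (Max): max(1, 10, -6) = 10
G (Max): max(14, 12, 2) = 14
H (Max): max(-11, -6, -3) = -3
E (Min): min(10, 14, -3) = -3
J (Max): max(9, 8, 12) = 12
K (Max): max(14, -15, 11) = 14
L (Max): max(-2, 3, 13) = 13
I (Min): min(12, 14, 13) = 12
Root (Max): max(-5, -3, 12) = 12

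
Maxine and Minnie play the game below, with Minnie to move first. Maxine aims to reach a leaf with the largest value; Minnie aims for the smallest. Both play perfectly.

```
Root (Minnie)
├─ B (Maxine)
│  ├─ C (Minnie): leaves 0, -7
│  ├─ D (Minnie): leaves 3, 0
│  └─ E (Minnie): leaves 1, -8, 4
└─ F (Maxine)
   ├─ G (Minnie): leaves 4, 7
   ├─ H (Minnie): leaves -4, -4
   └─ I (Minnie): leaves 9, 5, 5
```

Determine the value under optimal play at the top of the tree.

0

C (Minnie): min(0, -7) = -7
D (Minnie): min(3, 0) = 0
E (Minnie): min(1, -8, 4) = -8
B (Maxine): max(-7, 0, -8) = 0
G (Minnie): min(4, 7) = 4
H (Minnie): min(-4, -4) = -4
I (Minnie): min(9, 5, 5) = 5
F (Maxine): max(4, -4, 5) = 5
Root (Minnie): min(0, 5) = 0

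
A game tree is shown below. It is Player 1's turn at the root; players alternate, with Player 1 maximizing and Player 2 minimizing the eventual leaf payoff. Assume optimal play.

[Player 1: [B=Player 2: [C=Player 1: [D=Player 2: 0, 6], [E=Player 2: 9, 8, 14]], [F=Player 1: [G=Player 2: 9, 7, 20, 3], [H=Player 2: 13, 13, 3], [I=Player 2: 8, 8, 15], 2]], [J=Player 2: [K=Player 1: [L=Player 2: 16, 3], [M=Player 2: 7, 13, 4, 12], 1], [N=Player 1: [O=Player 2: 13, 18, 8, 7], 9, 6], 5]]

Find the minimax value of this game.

8

D (Player 2): min(0, 6) = 0
E (Player 2): min(9, 8, 14) = 8
C (Player 1): max(0, 8) = 8
G (Player 2): min(9, 7, 20, 3) = 3
H (Player 2): min(13, 13, 3) = 3
I (Player 2): min(8, 8, 15) = 8
F (Player 1): max(3, 3, 8, 2) = 8
B (Player 2): min(8, 8) = 8
L (Player 2): min(16, 3) = 3
M (Player 2): min(7, 13, 4, 12) = 4
K (Player 1): max(3, 4, 1) = 4
O (Player 2): min(13, 18, 8, 7) = 7
N (Player 1): max(7, 9, 6) = 9
J (Player 2): min(4, 9, 5) = 4
Root (Player 1): max(8, 4) = 8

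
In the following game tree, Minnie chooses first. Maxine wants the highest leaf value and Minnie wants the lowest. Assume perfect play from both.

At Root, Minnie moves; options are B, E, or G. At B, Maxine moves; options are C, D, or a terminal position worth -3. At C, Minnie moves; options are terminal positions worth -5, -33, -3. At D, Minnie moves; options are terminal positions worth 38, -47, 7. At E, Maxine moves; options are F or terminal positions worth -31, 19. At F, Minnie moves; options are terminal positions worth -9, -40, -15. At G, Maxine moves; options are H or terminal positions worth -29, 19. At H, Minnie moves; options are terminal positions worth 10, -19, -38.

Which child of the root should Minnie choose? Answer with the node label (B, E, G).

C (Minnie): min(-5, -33, -3) = -33
D (Minnie): min(38, -47, 7) = -47
B (Maxine): max(-33, -47, -3) = -3
F (Minnie): min(-9, -40, -15) = -40
E (Maxine): max(-40, -31, 19) = 19
H (Minnie): min(10, -19, -38) = -38
G (Maxine): max(-38, -29, 19) = 19
Root (Minnie): min(-3, 19, 19) = -3
Minnie picks the child with the lowest value: B (value -3).

B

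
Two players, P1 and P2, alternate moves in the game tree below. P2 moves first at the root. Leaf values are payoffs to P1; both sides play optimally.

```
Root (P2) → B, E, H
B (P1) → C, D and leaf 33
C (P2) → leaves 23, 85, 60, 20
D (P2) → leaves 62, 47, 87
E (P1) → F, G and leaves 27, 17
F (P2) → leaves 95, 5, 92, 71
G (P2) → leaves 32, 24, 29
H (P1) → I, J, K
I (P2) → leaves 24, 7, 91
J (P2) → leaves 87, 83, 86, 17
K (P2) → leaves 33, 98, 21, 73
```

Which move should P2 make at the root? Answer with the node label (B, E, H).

C (P2): min(23, 85, 60, 20) = 20
D (P2): min(62, 47, 87) = 47
B (P1): max(20, 47, 33) = 47
F (P2): min(95, 5, 92, 71) = 5
G (P2): min(32, 24, 29) = 24
E (P1): max(5, 24, 27, 17) = 27
I (P2): min(24, 7, 91) = 7
J (P2): min(87, 83, 86, 17) = 17
K (P2): min(33, 98, 21, 73) = 21
H (P1): max(7, 17, 21) = 21
Root (P2): min(47, 27, 21) = 21
P2 picks the child with the lowest value: H (value 21).

H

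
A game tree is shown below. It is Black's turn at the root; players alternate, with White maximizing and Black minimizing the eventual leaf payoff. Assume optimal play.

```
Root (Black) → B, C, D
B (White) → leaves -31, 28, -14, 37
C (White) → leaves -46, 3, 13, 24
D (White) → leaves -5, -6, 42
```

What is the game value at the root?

24

B (White): max(-31, 28, -14, 37) = 37
C (White): max(-46, 3, 13, 24) = 24
D (White): max(-5, -6, 42) = 42
Root (Black): min(37, 24, 42) = 24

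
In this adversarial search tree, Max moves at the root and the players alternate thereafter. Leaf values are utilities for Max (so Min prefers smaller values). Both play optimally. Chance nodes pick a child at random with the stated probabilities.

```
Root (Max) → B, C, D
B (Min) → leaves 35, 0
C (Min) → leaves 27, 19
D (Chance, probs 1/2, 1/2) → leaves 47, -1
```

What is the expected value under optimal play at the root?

23

B (Min): min(35, 0) = 0
C (Min): min(27, 19) = 19
D (Chance): 1/2·47 + 1/2·-1 = 23
Root (Max): max(0, 19, 23) = 23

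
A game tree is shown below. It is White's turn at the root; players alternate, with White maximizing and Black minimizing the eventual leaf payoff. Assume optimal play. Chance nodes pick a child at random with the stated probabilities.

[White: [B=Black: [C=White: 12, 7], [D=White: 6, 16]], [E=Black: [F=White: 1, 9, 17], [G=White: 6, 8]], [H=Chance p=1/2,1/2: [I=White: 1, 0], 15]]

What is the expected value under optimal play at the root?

C (White): max(12, 7) = 12
D (White): max(6, 16) = 16
B (Black): min(12, 16) = 12
F (White): max(1, 9, 17) = 17
G (White): max(6, 8) = 8
E (Black): min(17, 8) = 8
I (White): max(1, 0) = 1
H (Chance): 1/2·1 + 1/2·15 = 8
Root (White): max(12, 8, 8) = 12

12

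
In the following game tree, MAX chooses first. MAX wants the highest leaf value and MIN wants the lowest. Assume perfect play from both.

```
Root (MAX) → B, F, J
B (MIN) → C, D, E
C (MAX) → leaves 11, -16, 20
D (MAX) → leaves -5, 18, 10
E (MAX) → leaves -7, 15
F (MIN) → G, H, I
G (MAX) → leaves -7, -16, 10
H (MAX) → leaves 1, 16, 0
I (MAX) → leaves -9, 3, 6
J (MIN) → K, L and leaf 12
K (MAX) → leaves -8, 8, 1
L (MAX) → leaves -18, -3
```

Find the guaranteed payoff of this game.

C (MAX): max(11, -16, 20) = 20
D (MAX): max(-5, 18, 10) = 18
E (MAX): max(-7, 15) = 15
B (MIN): min(20, 18, 15) = 15
G (MAX): max(-7, -16, 10) = 10
H (MAX): max(1, 16, 0) = 16
I (MAX): max(-9, 3, 6) = 6
F (MIN): min(10, 16, 6) = 6
K (MAX): max(-8, 8, 1) = 8
L (MAX): max(-18, -3) = -3
J (MIN): min(8, -3, 12) = -3
Root (MAX): max(15, 6, -3) = 15

15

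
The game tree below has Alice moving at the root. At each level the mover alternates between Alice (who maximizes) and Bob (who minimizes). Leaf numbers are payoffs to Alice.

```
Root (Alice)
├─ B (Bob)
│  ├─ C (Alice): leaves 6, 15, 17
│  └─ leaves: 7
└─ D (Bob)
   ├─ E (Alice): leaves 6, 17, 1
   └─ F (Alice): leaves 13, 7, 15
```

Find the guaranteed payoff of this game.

C (Alice): max(6, 15, 17) = 17
B (Bob): min(17, 7) = 7
E (Alice): max(6, 17, 1) = 17
F (Alice): max(13, 7, 15) = 15
D (Bob): min(17, 15) = 15
Root (Alice): max(7, 15) = 15

15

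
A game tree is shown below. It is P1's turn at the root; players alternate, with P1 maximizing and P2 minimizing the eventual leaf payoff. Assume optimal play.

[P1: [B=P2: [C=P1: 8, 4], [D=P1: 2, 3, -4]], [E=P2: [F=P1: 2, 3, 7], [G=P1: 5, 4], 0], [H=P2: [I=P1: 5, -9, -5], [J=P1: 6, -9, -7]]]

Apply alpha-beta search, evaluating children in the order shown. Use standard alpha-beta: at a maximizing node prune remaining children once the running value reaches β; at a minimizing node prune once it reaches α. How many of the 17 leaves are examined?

C [α=-∞,β=+∞]: v=8
D [α=-∞,β=8]: v=3
B [α=-∞,β=+∞]: v=3
F [α=3,β=+∞]: v=7
G [α=3,β=7]: v=5
E [α=3,β=+∞]: v=0
I [α=3,β=+∞]: v=5
J [α=3,β=5]: v=6 after child 1 ≥ β → β-cutoff, skip 2
H [α=3,β=+∞]: v=5
Root [α=-∞,β=+∞]: v=5
Leaves evaluated: 15 of 17.

15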